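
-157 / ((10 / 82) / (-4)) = 25748 / 5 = 5149.60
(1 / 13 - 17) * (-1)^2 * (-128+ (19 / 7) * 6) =172040 / 91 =1890.55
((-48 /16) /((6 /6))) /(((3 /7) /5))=-35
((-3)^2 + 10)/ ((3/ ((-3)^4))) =513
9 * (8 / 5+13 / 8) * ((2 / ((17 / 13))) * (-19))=-286767 / 340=-843.43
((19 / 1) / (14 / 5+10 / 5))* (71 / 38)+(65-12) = 2899 / 48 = 60.40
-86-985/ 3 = -1243/ 3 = -414.33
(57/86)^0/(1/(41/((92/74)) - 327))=-294.02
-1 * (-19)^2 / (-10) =361 / 10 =36.10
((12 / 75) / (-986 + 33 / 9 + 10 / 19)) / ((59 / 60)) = -2736 / 16509085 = -0.00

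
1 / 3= 0.33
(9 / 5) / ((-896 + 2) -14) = -9 / 4540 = -0.00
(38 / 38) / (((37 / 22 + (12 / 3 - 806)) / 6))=-44 / 5869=-0.01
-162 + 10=-152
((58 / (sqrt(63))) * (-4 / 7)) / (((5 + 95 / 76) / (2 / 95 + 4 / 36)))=-104864 * sqrt(7) / 3142125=-0.09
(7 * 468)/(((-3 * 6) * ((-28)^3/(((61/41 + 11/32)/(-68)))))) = -31239/139890688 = -0.00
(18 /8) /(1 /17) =153 /4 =38.25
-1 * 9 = -9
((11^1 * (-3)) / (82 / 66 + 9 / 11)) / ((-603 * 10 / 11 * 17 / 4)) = 1331 / 193630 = 0.01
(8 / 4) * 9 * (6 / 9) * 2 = 24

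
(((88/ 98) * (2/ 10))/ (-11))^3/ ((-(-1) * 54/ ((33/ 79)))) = -352/ 10456054875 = -0.00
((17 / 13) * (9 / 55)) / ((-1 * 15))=-51 / 3575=-0.01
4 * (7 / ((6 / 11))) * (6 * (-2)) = -616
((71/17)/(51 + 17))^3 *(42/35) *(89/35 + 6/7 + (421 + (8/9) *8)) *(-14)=-24324705293/14482541400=-1.68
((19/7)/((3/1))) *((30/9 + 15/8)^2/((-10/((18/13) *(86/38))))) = -134375/17472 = -7.69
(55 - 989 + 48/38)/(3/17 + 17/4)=-1205096/5719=-210.72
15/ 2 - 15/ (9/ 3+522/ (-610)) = 0.50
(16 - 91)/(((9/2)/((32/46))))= -800/69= -11.59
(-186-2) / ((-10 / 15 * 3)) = 94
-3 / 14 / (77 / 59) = -177 / 1078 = -0.16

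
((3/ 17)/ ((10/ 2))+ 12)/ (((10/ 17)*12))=341/ 200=1.70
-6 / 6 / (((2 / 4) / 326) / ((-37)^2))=-892588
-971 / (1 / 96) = -93216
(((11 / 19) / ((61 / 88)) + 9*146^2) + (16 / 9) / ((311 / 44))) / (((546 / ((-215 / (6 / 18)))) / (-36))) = 20585533122920 / 2523143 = 8158686.66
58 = 58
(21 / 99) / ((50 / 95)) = 133 / 330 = 0.40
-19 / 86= -0.22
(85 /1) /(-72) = -85 /72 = -1.18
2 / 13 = 0.15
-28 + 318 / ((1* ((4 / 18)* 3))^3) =4181 / 4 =1045.25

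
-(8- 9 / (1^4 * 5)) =-31 / 5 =-6.20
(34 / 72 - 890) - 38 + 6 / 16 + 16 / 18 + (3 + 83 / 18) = -66143 / 72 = -918.65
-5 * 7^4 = -12005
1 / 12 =0.08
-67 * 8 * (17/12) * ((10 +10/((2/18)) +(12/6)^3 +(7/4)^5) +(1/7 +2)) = -1033247267/10752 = -96098.15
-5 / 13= -0.38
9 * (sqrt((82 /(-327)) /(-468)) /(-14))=-sqrt(348582) /39676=-0.01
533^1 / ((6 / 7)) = 3731 / 6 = 621.83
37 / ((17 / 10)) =370 / 17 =21.76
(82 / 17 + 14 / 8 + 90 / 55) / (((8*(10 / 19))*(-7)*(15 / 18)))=-350037 / 1047200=-0.33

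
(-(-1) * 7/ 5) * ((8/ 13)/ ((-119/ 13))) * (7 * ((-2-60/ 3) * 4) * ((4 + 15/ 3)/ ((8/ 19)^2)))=250173/ 85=2943.21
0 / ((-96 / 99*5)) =0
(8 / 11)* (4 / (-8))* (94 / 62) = -188 / 341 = -0.55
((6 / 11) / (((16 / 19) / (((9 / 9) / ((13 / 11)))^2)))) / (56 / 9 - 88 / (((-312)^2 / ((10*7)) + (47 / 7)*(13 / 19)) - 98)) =147513663 / 1957609472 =0.08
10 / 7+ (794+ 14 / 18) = 50161 / 63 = 796.21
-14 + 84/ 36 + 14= 7/ 3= 2.33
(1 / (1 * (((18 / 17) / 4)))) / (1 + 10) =34 / 99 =0.34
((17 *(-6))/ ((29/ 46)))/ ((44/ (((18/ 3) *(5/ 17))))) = -2070/ 319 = -6.49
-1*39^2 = -1521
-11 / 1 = -11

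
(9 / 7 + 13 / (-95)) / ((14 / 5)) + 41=38553 / 931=41.41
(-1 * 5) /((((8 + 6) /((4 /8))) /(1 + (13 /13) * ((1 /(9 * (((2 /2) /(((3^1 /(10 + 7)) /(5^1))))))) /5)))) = -319 /1785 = -0.18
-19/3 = -6.33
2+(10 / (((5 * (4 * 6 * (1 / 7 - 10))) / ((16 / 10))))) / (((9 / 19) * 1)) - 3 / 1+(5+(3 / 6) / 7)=527231 / 130410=4.04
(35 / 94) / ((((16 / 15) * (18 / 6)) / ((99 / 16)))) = 17325 / 24064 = 0.72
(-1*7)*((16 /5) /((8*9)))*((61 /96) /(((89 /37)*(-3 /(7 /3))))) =110593 /1730160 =0.06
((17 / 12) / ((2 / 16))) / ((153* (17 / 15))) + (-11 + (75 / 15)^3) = 17452 / 153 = 114.07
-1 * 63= -63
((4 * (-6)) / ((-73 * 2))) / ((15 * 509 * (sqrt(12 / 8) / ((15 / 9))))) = 4 * sqrt(6) / 334413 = 0.00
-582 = -582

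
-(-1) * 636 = 636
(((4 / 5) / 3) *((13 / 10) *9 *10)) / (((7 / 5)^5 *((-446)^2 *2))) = 24375 / 1671590606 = 0.00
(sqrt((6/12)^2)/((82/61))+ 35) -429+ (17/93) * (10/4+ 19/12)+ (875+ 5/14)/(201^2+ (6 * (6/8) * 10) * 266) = -366106721513/931889574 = -392.86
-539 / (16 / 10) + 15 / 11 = -29525 / 88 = -335.51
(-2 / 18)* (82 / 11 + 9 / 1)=-1.83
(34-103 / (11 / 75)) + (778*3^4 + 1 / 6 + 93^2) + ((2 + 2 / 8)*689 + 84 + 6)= 9588367 / 132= 72639.14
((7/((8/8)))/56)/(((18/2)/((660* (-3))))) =-27.50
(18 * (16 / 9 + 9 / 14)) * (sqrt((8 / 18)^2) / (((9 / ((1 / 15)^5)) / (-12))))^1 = -976 / 28704375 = -0.00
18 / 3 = 6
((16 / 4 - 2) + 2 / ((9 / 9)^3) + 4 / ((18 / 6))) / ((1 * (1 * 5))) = 16 / 15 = 1.07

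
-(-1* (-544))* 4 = -2176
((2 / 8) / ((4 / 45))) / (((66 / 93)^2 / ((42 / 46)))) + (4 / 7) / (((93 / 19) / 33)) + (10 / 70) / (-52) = 4496217893 / 502453952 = 8.95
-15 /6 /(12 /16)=-10 /3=-3.33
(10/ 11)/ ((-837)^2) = 0.00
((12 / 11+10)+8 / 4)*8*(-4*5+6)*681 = -10983168 / 11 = -998469.82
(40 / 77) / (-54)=-0.01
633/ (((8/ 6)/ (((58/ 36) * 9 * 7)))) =385497/ 8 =48187.12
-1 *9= -9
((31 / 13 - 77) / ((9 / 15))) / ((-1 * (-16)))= -2425 / 312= -7.77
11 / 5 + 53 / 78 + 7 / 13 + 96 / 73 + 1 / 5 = 140443 / 28470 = 4.93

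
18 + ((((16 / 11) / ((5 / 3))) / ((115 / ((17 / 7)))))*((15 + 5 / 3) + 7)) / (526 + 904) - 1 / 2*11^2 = -2690793813 / 63313250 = -42.50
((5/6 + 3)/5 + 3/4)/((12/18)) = 91/40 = 2.28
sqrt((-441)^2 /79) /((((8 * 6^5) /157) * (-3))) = -7693 * sqrt(79) /1638144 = -0.04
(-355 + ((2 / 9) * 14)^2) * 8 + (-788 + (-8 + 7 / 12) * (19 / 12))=-4616755 / 1296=-3562.31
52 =52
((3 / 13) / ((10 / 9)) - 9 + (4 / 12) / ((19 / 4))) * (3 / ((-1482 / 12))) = 64631 / 305045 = 0.21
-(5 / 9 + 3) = -32 / 9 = -3.56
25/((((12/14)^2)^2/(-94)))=-2821175/648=-4353.67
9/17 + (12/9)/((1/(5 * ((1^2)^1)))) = 367/51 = 7.20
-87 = -87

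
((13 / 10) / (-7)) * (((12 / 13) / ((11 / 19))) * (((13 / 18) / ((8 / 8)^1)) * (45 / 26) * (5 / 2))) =-285 / 308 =-0.93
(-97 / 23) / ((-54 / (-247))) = -19.29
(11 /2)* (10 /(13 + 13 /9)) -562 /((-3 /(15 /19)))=74941 /494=151.70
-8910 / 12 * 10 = -7425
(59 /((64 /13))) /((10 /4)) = 767 /160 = 4.79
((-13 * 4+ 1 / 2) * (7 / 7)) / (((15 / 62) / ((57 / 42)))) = -60667 / 210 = -288.89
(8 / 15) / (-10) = -4 / 75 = -0.05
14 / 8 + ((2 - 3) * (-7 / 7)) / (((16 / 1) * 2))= 57 / 32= 1.78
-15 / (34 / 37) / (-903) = 185 / 10234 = 0.02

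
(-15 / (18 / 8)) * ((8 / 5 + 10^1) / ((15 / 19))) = -4408 / 45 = -97.96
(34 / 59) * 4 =136 / 59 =2.31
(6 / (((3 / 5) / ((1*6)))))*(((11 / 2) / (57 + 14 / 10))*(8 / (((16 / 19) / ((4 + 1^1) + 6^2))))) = 642675 / 292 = 2200.94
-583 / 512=-1.14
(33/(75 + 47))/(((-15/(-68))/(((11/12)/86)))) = 2057/157380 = 0.01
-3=-3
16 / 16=1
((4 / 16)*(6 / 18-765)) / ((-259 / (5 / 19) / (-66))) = -1705 / 133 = -12.82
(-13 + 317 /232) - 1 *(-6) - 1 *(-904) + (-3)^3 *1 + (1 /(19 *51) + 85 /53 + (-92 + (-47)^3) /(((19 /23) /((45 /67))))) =-66748557701725 /798293208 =-83614.09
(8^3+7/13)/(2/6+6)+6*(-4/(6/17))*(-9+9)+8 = 21965/247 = 88.93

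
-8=-8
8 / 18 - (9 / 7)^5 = -464213 / 151263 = -3.07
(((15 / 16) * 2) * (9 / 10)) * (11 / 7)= 297 / 112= 2.65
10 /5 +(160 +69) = 231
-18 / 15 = -6 / 5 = -1.20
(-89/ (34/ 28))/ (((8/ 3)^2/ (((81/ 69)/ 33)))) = -50463/ 137632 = -0.37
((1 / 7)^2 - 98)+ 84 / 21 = -4605 / 49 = -93.98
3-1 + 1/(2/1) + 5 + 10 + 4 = 43/2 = 21.50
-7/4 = -1.75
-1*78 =-78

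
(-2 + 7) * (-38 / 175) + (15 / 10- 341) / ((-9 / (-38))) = -451877 / 315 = -1434.53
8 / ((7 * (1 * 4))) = 2 / 7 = 0.29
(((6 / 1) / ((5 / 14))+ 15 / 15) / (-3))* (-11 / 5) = 979 / 75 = 13.05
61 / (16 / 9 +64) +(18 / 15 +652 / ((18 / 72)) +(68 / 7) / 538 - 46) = 14291726051 / 5573680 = 2564.15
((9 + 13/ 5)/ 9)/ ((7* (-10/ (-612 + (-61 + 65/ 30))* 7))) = 667/ 378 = 1.76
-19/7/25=-19/175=-0.11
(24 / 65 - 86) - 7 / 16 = -89511 / 1040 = -86.07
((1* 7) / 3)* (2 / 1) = 14 / 3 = 4.67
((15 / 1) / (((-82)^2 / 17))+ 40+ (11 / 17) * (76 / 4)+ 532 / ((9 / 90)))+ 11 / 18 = 5527533473 / 1028772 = 5372.94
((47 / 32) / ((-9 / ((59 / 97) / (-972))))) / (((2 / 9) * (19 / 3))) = 2773 / 38216448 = 0.00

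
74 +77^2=6003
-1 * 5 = -5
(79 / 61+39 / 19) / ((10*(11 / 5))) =1940 / 12749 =0.15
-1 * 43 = -43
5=5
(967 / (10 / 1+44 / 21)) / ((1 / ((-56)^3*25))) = -44577926400 / 127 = -351007294.49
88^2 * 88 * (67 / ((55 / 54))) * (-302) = -67690985472 / 5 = -13538197094.40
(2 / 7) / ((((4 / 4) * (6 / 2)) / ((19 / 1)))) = 38 / 21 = 1.81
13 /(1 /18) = 234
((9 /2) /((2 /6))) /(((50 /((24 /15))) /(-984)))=-53136 /125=-425.09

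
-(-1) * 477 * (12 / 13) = 440.31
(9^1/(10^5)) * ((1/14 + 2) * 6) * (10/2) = 783/140000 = 0.01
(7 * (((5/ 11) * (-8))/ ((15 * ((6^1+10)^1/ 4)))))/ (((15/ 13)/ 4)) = -728/ 495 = -1.47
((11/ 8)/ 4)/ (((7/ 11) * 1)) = 121/ 224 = 0.54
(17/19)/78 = 17/1482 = 0.01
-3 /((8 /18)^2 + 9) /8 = -243 /5960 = -0.04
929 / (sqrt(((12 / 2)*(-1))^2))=929 / 6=154.83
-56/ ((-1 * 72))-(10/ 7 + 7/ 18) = -131/ 126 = -1.04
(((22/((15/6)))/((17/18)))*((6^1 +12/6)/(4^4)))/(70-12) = 99/19720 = 0.01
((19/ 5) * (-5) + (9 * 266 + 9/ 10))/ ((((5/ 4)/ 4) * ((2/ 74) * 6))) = 3516332/ 75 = 46884.43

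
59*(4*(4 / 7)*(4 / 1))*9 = 33984 / 7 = 4854.86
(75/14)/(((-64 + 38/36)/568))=-383400/7931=-48.34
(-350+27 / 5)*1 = -344.60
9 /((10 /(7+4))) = 99 /10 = 9.90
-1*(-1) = 1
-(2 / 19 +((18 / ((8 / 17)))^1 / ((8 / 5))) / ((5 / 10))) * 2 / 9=-14567 / 1368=-10.65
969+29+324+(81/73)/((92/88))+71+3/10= 23411327/16790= 1394.36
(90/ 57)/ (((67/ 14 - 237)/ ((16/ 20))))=-336/ 61769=-0.01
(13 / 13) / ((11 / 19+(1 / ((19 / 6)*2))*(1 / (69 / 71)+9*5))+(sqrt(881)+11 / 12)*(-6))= -0.01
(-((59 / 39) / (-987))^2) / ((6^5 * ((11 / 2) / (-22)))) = 3481 / 2880446279256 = 0.00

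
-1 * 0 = 0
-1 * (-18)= 18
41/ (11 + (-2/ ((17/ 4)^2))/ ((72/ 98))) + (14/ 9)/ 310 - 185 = -7133656697/ 39365505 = -181.22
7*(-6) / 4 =-21 / 2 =-10.50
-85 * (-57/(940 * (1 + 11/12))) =2907/1081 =2.69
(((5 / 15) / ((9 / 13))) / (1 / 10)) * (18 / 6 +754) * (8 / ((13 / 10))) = 605600 / 27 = 22429.63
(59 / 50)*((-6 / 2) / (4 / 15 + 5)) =-531 / 790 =-0.67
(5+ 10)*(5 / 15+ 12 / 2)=95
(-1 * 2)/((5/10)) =-4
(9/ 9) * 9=9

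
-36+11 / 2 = -61 / 2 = -30.50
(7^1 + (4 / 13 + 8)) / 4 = 199 / 52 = 3.83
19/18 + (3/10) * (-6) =-67/90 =-0.74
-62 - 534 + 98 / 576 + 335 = -260.83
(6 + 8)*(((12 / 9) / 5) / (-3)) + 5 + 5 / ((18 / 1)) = 121 / 30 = 4.03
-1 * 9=-9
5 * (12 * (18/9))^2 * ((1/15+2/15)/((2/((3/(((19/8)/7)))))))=48384/19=2546.53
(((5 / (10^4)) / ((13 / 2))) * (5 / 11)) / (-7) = -1 / 200200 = -0.00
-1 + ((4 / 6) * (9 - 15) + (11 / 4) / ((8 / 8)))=-2.25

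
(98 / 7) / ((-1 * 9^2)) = -14 / 81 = -0.17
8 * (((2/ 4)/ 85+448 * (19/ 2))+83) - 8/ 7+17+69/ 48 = 330623333/ 9520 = 34729.34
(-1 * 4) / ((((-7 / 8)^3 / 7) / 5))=10240 / 49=208.98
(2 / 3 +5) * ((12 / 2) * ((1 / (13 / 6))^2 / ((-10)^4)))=153 / 211250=0.00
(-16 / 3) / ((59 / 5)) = -80 / 177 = -0.45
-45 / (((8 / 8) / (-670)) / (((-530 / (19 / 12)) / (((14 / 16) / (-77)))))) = 16874352000 / 19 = 888123789.47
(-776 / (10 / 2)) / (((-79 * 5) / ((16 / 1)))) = 12416 / 1975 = 6.29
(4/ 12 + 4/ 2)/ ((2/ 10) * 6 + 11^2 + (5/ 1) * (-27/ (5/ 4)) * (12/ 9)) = -35/ 327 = -0.11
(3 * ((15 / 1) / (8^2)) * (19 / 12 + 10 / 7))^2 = 4.48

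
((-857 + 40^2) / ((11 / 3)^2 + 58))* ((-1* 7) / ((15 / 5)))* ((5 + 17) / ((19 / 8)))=-2746128 / 12217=-224.78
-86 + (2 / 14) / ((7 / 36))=-4178 / 49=-85.27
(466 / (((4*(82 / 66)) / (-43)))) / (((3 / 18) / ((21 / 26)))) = -20829501 / 1066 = -19539.87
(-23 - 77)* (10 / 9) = -1000 / 9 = -111.11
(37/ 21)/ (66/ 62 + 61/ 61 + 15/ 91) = 14911/ 18867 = 0.79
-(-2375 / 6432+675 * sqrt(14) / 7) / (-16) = -2375 / 102912+675 * sqrt(14) / 112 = 22.53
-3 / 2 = -1.50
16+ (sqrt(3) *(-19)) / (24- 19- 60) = 19 *sqrt(3) / 55+ 16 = 16.60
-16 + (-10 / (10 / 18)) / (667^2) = -16.00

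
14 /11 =1.27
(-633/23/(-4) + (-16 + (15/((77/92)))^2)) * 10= 851151845/272734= 3120.81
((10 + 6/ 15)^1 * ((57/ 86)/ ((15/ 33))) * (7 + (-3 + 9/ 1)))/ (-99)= -6422/ 3225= -1.99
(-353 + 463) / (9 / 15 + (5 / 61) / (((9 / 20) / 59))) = 301950 / 31147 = 9.69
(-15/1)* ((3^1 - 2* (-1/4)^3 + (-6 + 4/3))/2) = 785/64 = 12.27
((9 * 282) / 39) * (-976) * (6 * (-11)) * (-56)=-3051772416 / 13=-234751724.31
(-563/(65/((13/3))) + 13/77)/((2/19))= -354.96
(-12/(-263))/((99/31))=0.01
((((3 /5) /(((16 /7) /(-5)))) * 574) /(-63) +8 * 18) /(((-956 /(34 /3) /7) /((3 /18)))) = -2.16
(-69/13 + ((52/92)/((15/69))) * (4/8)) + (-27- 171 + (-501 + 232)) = -61231/130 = -471.01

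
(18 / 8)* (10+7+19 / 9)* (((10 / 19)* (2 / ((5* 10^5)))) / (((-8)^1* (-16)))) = 43 / 60800000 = 0.00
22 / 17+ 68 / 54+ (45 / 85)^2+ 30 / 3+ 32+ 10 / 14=2487874 / 54621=45.55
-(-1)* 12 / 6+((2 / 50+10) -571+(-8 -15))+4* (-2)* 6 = -15749 / 25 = -629.96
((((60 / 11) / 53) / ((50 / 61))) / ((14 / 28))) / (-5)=-732 / 14575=-0.05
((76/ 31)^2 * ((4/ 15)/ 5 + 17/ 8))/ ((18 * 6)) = 471827/ 3892050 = 0.12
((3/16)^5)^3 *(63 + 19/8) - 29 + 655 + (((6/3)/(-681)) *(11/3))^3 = 49234457744201819135261847457099/78649293677872671876402118656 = 626.00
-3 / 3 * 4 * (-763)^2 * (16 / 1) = -37258816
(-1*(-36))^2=1296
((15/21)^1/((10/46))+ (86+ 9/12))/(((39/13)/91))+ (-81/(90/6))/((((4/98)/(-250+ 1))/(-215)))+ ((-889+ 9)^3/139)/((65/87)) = -295812976751/21684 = -13641993.02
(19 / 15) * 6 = 7.60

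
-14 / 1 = -14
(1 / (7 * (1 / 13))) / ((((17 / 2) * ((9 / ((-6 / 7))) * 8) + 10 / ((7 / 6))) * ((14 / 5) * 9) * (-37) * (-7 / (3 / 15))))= -13 / 161146692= -0.00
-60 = -60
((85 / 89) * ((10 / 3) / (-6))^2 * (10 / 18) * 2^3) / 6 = 42500 / 194643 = 0.22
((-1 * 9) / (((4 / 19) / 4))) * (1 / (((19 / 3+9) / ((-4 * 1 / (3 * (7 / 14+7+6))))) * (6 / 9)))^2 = -76 / 4761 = -0.02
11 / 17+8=147 / 17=8.65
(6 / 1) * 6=36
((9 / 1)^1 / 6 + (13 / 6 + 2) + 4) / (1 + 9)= 29 / 30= 0.97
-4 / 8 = -1 / 2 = -0.50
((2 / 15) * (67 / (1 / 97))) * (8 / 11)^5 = 425918464 / 2415765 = 176.31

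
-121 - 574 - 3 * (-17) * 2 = -593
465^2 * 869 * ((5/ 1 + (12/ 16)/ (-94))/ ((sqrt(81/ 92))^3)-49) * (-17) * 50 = 7826015216250-766115426078750 * sqrt(23)/ 3807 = 6860908699075.16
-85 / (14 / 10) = -425 / 7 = -60.71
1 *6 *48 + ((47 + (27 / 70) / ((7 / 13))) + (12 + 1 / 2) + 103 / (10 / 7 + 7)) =5210112 / 14455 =360.44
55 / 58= 0.95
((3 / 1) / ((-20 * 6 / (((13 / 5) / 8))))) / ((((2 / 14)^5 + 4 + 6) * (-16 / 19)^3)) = 1498629769 / 1101470105600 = 0.00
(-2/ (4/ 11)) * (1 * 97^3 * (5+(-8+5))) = -10039403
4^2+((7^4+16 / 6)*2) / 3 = 1618.44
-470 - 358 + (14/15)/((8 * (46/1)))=-2285273/2760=-828.00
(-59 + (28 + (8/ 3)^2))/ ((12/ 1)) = -1.99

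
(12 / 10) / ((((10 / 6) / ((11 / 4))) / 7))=693 / 50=13.86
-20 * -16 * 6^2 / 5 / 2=1152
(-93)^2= 8649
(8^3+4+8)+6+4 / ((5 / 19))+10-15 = 2701 / 5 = 540.20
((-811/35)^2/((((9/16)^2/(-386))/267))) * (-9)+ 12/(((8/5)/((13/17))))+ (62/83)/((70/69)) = 16323601960069193/10370850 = 1573988820.60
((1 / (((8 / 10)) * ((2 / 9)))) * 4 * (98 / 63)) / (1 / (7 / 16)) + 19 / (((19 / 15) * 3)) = 325 / 16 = 20.31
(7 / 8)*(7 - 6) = 7 / 8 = 0.88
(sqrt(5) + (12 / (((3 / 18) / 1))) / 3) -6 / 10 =sqrt(5) + 117 / 5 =25.64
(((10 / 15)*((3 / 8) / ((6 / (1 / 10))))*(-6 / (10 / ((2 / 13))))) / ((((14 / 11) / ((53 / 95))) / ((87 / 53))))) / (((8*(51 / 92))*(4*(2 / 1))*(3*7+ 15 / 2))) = -7337 / 26806416000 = -0.00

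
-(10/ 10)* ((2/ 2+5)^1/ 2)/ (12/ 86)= -43/ 2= -21.50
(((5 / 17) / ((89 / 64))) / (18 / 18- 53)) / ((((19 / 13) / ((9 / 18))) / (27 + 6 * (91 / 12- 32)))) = 4780 / 28747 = 0.17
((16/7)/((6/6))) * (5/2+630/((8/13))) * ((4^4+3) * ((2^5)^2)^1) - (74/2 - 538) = 622121461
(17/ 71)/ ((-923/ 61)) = -0.02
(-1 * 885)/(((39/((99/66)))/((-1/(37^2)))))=885/35594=0.02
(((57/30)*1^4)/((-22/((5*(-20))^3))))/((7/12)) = 11400000/77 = 148051.95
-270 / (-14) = 135 / 7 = 19.29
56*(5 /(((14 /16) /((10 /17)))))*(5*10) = 160000 /17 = 9411.76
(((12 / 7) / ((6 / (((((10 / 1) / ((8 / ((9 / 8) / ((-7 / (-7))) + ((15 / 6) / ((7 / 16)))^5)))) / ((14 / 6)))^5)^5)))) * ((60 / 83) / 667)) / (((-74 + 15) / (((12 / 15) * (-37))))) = 192467605200941839560126185160434253424483867041370345442280173547587227360018122063245872114252271793739505746337335590380534613185900322240362101097747291205394221984777094561131116063360219872450904179252670776080400311139473854582649171352386474609375 / 176790718059868860236963348294508346633110905067087153503741131126517885787745753085092616377295548744087744152218059391508857749460459956574466625369460986213214225170432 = 1088674831535918747880206000000000000000000000000000000000000000000000000000000000000.00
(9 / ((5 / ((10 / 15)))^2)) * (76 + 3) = 12.64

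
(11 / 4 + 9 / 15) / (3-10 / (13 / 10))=-871 / 1220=-0.71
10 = 10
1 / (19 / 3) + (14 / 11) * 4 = 1097 / 209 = 5.25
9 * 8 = 72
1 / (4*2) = 1 / 8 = 0.12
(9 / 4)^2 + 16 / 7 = 823 / 112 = 7.35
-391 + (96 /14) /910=-1245311 /3185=-390.99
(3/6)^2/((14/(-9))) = -9/56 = -0.16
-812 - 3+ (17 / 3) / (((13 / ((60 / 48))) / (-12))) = -10680 / 13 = -821.54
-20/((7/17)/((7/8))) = -85/2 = -42.50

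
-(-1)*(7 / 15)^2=0.22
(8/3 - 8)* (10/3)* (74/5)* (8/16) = -1184/9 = -131.56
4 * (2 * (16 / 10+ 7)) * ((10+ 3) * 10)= 8944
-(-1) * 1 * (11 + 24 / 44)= 127 / 11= 11.55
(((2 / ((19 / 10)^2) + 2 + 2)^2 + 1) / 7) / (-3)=-2833057 / 2736741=-1.04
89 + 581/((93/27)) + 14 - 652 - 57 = -437.32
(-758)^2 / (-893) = -574564 / 893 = -643.41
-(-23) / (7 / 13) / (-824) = -299 / 5768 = -0.05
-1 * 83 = -83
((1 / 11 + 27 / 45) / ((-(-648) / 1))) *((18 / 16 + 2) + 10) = 133 / 9504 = 0.01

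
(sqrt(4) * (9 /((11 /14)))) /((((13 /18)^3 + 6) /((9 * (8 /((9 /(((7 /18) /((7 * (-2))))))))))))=-0.80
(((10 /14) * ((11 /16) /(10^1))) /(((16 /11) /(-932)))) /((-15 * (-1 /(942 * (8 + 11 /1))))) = -84099719 /2240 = -37544.52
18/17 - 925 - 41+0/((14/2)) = -16404/17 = -964.94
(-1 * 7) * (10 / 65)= -14 / 13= -1.08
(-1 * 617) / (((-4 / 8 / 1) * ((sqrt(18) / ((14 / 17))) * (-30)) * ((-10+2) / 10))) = 4319 * sqrt(2) / 612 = 9.98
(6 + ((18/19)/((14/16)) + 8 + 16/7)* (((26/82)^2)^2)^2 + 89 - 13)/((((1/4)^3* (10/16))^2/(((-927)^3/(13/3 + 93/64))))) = -498798123702730162097265297063936/4213844666537879725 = -118371265002643.23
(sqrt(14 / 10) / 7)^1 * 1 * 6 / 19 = 6 * sqrt(35) / 665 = 0.05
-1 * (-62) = 62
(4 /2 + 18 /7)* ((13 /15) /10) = 208 /525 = 0.40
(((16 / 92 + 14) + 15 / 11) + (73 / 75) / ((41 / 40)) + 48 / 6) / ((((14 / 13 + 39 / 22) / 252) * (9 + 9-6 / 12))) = 2377488048 / 19213625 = 123.74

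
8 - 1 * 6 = 2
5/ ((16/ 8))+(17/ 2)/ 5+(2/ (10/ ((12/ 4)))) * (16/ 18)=71/ 15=4.73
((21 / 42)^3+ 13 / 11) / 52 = 115 / 4576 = 0.03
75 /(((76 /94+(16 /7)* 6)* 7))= 3525 /4778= 0.74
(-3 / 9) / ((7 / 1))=-1 / 21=-0.05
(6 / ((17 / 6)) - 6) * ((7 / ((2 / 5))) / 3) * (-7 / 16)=2695 / 272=9.91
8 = 8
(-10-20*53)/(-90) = 107/9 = 11.89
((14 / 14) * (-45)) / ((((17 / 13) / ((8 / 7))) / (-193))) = 903240 / 119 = 7590.25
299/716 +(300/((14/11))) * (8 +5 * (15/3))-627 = 35845769/5012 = 7151.99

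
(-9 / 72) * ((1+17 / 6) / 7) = -23 / 336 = -0.07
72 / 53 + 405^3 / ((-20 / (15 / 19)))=-10562384403 / 4028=-2622240.42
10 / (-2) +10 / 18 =-40 / 9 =-4.44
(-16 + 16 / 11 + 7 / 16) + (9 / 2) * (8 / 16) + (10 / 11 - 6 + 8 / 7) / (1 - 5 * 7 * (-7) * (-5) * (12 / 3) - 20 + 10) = -71710717 / 6047888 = -11.86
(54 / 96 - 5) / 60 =-71 / 960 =-0.07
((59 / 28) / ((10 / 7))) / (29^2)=59 / 33640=0.00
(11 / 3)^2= 121 / 9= 13.44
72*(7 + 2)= 648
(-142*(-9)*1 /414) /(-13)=-71 /299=-0.24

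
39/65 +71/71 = 8/5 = 1.60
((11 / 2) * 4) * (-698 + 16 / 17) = -260700 / 17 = -15335.29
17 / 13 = 1.31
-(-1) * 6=6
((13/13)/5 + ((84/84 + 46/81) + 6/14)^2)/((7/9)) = 5.38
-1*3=-3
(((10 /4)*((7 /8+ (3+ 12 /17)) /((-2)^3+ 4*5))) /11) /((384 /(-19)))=-59185 /13787136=-0.00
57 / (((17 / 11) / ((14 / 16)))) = 4389 / 136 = 32.27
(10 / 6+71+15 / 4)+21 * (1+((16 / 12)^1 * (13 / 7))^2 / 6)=29957 / 252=118.88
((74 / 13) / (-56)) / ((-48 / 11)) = 407 / 17472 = 0.02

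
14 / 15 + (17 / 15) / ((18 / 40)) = 466 / 135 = 3.45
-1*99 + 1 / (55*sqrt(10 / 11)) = -99 + sqrt(110) / 550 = -98.98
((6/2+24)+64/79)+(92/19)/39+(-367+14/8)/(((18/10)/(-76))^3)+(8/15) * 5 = 130359980757269/4741659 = 27492483.28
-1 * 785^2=-616225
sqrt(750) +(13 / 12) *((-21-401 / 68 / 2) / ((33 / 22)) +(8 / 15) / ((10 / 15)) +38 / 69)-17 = -5.45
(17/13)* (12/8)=51/26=1.96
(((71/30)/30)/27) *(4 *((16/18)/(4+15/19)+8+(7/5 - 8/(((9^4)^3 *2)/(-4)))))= 87457852031594347/780670542525544125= 0.11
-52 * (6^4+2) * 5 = -337480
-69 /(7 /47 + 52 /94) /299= -47 /143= -0.33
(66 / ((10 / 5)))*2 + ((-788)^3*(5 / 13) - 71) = -2446519425 / 13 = -188193801.92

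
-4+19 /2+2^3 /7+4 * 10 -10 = 36.64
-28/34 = -14/17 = -0.82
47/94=1/2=0.50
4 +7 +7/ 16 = 183/ 16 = 11.44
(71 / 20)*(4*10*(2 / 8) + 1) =39.05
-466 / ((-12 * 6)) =233 / 36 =6.47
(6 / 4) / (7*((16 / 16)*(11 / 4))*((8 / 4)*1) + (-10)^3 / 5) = -3 / 323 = -0.01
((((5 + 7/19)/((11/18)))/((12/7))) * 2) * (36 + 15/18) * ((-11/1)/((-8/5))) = 394485/152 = 2595.30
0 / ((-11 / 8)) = 0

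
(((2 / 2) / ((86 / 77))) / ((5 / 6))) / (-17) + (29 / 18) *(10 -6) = 209911 / 32895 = 6.38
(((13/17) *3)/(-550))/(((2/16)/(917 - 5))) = -142272/4675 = -30.43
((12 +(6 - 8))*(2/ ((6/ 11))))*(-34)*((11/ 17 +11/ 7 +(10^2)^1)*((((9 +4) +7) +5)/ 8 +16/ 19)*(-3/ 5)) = 40341906/ 133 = 303322.60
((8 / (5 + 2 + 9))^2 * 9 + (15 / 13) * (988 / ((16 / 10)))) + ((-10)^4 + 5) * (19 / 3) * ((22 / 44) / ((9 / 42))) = 1782797 / 12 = 148566.42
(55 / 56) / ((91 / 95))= 5225 / 5096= 1.03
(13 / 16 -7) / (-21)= 0.29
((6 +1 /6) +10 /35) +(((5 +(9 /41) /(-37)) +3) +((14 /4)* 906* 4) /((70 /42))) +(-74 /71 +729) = 188927651093 /22618470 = 8352.80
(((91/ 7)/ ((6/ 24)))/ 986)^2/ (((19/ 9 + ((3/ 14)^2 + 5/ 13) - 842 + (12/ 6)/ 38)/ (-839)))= 247117892112/ 88891717780661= 0.00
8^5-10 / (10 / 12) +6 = 32762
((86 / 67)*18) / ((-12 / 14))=-1806 / 67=-26.96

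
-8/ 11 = -0.73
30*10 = 300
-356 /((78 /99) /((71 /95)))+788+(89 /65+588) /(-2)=384381 /2470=155.62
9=9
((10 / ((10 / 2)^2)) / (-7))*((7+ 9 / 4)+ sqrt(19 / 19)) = -0.59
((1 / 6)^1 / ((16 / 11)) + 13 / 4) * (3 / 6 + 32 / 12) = 6137 / 576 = 10.65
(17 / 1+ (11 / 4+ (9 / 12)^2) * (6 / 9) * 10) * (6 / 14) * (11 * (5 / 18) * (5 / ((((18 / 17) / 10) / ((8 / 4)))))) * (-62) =-48549875 / 162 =-299690.59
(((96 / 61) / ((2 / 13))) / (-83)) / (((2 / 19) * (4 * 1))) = -1482 / 5063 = -0.29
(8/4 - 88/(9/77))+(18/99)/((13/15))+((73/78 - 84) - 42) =-2254163/2574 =-875.74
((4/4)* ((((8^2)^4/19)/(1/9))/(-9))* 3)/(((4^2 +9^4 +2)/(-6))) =33554432/13889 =2415.90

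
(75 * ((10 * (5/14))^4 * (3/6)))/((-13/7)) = -29296875/8918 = -3285.14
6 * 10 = 60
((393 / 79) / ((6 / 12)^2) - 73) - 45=-7750 / 79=-98.10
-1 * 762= -762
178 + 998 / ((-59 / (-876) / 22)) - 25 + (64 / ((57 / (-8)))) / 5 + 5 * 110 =5493325697 / 16815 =326691.98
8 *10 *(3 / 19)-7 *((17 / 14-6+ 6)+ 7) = -1705 / 38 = -44.87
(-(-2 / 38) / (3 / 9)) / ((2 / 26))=39 / 19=2.05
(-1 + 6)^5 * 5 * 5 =78125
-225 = -225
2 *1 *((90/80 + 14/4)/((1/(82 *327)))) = 248029.50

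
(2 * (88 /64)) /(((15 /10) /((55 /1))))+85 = 185.83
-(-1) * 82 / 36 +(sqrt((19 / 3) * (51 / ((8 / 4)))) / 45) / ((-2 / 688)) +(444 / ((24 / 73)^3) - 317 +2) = 4677791 / 384 - 172 * sqrt(646) / 45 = 12084.60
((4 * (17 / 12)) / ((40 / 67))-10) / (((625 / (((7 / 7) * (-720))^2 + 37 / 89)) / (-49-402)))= 1269292531507 / 6675000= 190156.18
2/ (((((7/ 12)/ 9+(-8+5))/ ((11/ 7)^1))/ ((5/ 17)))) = -11880/ 37723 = -0.31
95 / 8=11.88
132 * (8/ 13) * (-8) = -8448/ 13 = -649.85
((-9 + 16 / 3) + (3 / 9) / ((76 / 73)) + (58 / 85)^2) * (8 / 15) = -9491366 / 6177375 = -1.54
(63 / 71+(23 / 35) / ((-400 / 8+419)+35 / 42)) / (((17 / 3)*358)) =14708079 / 33559512490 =0.00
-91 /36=-2.53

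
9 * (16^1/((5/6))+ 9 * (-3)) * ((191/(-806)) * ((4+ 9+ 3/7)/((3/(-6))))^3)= -17133286752/53165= -322266.28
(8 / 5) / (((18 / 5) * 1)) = 4 / 9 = 0.44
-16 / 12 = -4 / 3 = -1.33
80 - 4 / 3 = 236 / 3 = 78.67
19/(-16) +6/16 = -13/16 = -0.81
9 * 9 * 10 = 810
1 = 1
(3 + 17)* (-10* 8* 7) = -11200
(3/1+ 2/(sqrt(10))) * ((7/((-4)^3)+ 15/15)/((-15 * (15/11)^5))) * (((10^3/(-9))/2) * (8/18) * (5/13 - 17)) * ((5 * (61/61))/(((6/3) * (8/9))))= -3059969/70200 - 3059969 * sqrt(10)/1053000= -52.78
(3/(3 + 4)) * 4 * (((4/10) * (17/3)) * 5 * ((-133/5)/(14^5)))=-323/336140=-0.00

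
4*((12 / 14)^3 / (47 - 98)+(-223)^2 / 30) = 579935278 / 87465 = 6630.48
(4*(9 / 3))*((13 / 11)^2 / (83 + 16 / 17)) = 34476 / 172667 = 0.20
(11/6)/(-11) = -1/6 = -0.17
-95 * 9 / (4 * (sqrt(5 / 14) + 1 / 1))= -665 / 2 + 95 * sqrt(70) / 4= -133.79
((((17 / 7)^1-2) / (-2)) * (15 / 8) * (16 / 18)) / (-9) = 5 / 126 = 0.04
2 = 2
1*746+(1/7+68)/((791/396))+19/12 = 51939131/66444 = 781.70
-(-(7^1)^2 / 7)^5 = 16807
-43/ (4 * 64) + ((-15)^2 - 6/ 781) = 44950481/ 199936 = 224.82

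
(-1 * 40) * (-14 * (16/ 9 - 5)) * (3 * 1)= -16240/ 3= -5413.33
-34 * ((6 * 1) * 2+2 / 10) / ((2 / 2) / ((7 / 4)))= -7259 / 10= -725.90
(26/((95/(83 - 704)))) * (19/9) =-1794/5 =-358.80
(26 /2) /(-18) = -13 /18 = -0.72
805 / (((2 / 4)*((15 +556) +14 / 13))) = 20930 / 7437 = 2.81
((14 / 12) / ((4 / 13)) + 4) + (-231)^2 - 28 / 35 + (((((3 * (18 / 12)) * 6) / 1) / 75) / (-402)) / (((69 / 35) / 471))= 1973753891 / 36984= 53367.78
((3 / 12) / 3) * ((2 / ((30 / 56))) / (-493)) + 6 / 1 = 133096 / 22185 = 6.00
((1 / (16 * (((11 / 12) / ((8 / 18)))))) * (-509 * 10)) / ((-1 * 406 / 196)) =74.46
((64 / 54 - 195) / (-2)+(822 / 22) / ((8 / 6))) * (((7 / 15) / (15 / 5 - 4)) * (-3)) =1038919 / 5940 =174.90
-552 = -552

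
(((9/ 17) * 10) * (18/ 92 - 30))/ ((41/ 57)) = -219.36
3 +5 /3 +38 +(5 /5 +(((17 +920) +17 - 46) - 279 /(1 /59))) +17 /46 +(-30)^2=-2016037 /138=-14608.96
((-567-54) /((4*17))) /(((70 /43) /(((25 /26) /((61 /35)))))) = -667575 /215696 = -3.09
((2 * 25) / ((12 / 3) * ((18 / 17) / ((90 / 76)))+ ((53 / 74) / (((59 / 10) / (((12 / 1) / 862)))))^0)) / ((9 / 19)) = 80750 / 3501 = 23.06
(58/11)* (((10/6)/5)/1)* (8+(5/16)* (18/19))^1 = 36569/2508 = 14.58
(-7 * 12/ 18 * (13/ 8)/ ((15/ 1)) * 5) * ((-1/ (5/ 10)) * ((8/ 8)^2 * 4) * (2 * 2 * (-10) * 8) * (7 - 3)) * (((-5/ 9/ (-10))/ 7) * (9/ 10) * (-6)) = 3328/ 3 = 1109.33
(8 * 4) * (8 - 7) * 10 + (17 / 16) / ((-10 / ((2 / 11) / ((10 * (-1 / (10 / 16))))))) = 4505617 / 14080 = 320.00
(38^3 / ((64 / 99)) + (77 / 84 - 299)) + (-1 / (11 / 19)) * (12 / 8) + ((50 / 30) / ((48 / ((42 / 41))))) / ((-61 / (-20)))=18614924725 / 220088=84579.46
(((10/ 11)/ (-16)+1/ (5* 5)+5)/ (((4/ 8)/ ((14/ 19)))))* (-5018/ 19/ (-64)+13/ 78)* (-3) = -31629409/ 334400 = -94.59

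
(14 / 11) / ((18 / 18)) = 14 / 11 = 1.27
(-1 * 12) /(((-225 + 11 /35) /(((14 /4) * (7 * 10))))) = 25725 /1966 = 13.08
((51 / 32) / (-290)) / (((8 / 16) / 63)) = -3213 / 4640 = -0.69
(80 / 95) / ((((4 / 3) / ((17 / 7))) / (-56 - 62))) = -24072 / 133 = -180.99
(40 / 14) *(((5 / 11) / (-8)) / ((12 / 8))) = -25 / 231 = -0.11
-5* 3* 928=-13920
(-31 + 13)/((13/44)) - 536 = -7760/13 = -596.92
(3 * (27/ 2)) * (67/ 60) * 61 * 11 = 1213839/ 40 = 30345.98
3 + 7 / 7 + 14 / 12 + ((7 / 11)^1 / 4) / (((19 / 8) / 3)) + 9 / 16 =59491 / 10032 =5.93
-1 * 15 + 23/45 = -652/45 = -14.49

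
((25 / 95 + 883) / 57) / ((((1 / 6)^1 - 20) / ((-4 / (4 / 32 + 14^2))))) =358016 / 22467557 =0.02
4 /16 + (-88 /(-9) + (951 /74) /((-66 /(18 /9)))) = 141221 /14652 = 9.64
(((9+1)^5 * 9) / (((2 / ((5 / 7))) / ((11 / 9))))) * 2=5500000 / 7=785714.29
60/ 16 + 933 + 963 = 7599/ 4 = 1899.75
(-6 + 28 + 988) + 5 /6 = 6065 /6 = 1010.83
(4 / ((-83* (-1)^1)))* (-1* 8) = -32 / 83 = -0.39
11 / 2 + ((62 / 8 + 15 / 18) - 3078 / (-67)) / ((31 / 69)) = 1053945 / 8308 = 126.86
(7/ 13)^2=49/ 169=0.29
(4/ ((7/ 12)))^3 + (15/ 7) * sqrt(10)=15 * sqrt(10)/ 7 + 110592/ 343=329.20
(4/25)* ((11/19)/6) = 22/1425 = 0.02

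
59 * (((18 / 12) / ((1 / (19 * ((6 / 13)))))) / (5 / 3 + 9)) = 30267 / 416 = 72.76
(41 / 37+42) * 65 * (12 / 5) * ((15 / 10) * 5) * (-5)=-9330750 / 37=-252182.43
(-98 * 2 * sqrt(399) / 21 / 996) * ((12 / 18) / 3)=-14 * sqrt(399) / 6723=-0.04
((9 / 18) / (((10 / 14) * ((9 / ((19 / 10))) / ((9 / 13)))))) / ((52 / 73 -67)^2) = 708757 / 30440697300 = 0.00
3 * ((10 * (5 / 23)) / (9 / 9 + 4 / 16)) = 120 / 23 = 5.22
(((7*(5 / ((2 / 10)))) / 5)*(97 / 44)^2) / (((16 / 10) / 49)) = 80682175 / 15488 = 5209.33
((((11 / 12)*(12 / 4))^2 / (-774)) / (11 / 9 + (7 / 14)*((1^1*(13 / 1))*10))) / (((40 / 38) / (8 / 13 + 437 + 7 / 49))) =-22895741 / 373143680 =-0.06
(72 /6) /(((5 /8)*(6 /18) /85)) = 4896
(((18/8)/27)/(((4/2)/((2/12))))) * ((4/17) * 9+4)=13/306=0.04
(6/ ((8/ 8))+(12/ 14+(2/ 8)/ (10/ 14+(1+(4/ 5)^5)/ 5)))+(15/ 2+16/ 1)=91858425/ 3000704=30.61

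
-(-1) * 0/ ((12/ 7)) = 0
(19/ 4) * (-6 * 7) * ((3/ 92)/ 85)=-1197/ 15640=-0.08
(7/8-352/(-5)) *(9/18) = 2851/80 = 35.64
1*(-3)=-3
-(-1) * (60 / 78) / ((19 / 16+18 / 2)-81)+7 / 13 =7771 / 14729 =0.53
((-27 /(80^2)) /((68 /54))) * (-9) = 6561 /217600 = 0.03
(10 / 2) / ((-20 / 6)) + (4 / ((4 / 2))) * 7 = 25 / 2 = 12.50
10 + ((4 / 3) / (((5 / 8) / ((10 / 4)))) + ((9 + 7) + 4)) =35.33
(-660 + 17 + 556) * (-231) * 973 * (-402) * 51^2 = -20446099882362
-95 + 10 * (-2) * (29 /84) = -2140 /21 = -101.90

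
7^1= 7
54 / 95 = 0.57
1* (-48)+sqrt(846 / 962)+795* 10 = 3* sqrt(22607) / 481+7902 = 7902.94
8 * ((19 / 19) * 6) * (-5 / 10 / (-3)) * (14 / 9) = 112 / 9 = 12.44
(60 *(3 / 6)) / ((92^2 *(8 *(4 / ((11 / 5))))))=33 / 135424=0.00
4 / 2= 2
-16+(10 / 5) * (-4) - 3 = -27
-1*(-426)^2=-181476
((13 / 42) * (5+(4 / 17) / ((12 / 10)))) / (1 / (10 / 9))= 1.79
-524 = -524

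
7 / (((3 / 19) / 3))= 133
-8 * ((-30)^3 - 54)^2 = -5855351328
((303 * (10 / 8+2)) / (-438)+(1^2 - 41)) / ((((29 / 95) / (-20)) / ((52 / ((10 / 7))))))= 213298085 / 2117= 100754.88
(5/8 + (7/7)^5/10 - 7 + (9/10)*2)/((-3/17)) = 3043/120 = 25.36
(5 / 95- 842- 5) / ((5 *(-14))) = 8046 / 665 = 12.10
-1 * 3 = -3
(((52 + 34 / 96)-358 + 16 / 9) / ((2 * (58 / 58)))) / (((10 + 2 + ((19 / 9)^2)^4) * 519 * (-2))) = 69762791511 / 193761369528896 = 0.00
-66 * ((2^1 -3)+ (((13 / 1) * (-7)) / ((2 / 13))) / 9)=13211 / 3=4403.67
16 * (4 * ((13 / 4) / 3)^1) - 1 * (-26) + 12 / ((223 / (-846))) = 33322 / 669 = 49.81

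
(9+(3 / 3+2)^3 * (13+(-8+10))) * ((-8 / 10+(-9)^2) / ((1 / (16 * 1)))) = 2656224 / 5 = 531244.80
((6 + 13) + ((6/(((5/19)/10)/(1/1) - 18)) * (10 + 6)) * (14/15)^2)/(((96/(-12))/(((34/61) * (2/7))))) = -12493963/43746150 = -0.29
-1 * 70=-70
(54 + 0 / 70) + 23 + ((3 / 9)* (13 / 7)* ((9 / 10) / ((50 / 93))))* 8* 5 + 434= 96679 / 175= 552.45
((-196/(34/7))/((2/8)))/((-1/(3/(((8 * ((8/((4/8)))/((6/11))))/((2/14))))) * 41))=441/61336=0.01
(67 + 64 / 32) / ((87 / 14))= 322 / 29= 11.10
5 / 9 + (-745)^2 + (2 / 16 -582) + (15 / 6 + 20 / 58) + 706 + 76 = 555228.53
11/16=0.69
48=48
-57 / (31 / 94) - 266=-13604 / 31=-438.84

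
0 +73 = 73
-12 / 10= -1.20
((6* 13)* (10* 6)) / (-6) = -780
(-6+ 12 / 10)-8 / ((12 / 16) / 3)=-184 / 5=-36.80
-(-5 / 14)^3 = 125 / 2744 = 0.05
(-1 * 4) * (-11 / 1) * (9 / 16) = 99 / 4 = 24.75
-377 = -377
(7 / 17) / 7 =1 / 17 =0.06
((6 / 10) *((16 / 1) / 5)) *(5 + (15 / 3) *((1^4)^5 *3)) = 192 / 5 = 38.40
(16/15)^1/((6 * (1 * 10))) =0.02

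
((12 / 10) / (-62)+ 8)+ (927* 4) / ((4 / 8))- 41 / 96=110462477 / 14880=7423.55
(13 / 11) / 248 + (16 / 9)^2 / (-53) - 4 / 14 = -27920521 / 81979128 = -0.34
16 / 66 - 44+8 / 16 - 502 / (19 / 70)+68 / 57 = -790663 / 418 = -1891.54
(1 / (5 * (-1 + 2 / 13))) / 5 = -13 / 275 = -0.05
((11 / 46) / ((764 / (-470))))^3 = -17273551625 / 5425797533248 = -0.00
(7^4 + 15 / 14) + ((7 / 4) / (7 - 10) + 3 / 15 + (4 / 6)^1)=1008989 / 420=2402.35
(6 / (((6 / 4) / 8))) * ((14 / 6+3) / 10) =256 / 15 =17.07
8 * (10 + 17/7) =696/7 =99.43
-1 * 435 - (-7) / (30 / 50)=-1270 / 3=-423.33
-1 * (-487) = 487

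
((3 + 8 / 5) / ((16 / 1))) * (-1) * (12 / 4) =-69 / 80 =-0.86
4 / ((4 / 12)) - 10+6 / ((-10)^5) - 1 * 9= -350003 / 50000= -7.00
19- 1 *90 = -71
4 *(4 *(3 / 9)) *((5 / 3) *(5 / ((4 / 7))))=700 / 9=77.78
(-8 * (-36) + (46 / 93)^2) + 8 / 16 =4994705 / 17298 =288.74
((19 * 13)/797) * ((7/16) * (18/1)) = 15561/6376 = 2.44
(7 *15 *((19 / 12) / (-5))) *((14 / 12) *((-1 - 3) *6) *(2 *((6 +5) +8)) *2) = 70756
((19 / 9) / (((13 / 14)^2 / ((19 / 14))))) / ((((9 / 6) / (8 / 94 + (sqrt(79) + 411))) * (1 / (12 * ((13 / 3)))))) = 40432 * sqrt(79) / 351 + 781186672 / 16497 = 48377.10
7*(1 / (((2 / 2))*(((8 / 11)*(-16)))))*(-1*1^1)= 77 / 128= 0.60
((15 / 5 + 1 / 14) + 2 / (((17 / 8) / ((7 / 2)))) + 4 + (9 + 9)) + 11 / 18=31034 / 1071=28.98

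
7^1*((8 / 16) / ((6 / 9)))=21 / 4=5.25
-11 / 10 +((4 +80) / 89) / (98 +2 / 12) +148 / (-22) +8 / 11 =-3716851 / 524210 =-7.09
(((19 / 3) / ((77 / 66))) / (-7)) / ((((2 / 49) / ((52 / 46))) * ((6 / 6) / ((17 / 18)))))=-4199 / 207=-20.29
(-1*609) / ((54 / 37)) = -7511 / 18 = -417.28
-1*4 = -4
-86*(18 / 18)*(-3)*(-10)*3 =-7740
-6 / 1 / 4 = -3 / 2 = -1.50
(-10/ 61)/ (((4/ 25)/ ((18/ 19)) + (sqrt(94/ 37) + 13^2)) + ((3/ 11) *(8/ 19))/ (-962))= -865501752509286750/ 893057498269500500119 + 138275754581250 *sqrt(3478)/ 893057498269500500119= -0.00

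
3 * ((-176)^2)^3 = 89165584662528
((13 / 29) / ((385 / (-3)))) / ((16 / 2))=-0.00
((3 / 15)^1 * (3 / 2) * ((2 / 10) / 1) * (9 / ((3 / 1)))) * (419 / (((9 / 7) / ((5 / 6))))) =2933 / 60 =48.88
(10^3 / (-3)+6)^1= -982 / 3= -327.33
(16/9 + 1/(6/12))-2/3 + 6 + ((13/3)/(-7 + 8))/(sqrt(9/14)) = 13*sqrt(14)/9 + 82/9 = 14.52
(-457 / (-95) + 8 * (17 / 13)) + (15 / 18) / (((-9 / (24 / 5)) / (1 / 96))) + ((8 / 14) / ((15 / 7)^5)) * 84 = 16.33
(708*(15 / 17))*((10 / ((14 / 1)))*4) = 212400 / 119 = 1784.87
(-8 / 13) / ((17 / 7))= -0.25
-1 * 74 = -74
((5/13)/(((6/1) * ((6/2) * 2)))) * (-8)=-0.09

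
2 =2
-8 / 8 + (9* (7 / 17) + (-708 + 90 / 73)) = -873740 / 1241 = -704.06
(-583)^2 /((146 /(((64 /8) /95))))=1359556 /6935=196.04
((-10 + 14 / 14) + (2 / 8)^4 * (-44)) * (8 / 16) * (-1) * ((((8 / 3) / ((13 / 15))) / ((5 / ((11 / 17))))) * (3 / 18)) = 6457 / 21216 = 0.30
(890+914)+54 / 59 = 1804.92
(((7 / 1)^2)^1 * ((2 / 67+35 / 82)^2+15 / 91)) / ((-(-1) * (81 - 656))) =-7179290377 / 225625669100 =-0.03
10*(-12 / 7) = -120 / 7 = -17.14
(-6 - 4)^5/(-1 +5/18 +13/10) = -2250000/13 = -173076.92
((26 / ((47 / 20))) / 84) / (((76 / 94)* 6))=65 / 2394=0.03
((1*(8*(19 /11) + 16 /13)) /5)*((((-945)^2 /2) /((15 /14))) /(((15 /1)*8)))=7473627 /715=10452.63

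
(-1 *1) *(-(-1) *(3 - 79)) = 76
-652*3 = -1956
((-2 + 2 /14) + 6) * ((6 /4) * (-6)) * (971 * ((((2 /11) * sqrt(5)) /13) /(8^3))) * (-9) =2280879 * sqrt(5) /256256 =19.90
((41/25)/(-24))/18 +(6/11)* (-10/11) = -652961/1306800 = -0.50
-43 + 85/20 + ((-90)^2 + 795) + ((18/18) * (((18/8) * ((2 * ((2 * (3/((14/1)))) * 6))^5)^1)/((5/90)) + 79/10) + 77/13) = 675469456013/4369820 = 154576.04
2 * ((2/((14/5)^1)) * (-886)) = -8860/7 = -1265.71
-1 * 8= -8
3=3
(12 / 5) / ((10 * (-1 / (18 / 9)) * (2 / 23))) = -138 / 25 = -5.52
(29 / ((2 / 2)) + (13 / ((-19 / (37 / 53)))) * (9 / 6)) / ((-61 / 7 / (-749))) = 298657009 / 122854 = 2430.99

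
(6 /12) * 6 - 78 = -75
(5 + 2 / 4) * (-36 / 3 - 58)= -385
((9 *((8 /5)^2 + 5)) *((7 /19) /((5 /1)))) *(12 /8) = 7.52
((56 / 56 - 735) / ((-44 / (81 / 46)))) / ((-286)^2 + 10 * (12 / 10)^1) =29727 / 82789696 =0.00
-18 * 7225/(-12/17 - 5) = 2210850/97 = 22792.27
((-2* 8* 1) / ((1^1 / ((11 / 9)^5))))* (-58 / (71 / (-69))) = -3437472544 / 1397493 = -2459.74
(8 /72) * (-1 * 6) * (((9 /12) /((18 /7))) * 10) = -35 /18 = -1.94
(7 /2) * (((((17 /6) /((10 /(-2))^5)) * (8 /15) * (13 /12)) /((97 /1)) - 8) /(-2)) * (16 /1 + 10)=29791145111 /81843750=364.00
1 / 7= 0.14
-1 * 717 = -717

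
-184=-184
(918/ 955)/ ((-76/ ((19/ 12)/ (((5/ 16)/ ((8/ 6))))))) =-408/ 4775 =-0.09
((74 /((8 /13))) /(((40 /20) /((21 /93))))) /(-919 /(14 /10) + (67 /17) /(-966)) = -3949491 /190958884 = -0.02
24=24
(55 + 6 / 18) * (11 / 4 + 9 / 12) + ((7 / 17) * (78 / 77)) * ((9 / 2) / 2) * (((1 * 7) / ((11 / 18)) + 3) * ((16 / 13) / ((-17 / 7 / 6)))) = 15989645 / 104907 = 152.42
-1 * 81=-81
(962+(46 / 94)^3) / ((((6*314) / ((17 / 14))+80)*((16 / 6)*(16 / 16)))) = 5094384543 / 23037077824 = 0.22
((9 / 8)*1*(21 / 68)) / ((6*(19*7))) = 9 / 20672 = 0.00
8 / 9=0.89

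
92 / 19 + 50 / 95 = 102 / 19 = 5.37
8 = 8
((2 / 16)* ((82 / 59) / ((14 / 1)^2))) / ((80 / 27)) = 1107 / 3700480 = 0.00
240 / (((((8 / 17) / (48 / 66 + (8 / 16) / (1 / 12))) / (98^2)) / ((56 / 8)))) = 2537184720 / 11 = 230653156.36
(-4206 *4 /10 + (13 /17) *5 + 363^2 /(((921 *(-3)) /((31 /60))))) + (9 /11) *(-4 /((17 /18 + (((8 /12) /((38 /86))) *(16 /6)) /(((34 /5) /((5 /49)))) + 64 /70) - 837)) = -6978623546381105567 /4097329514586660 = -1703.21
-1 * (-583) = 583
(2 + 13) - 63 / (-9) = 22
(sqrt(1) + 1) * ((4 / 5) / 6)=4 / 15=0.27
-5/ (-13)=5/ 13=0.38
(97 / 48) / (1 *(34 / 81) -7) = -2619 / 8528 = -0.31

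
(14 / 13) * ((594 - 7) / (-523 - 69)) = -4109 / 3848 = -1.07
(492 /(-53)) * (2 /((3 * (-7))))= 328 /371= 0.88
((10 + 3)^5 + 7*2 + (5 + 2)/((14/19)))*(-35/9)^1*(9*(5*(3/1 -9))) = 389882325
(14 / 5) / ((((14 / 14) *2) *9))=7 / 45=0.16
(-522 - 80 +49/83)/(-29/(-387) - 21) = 19317879/672134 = 28.74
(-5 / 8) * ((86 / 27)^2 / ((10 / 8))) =-3698 / 729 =-5.07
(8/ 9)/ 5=8/ 45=0.18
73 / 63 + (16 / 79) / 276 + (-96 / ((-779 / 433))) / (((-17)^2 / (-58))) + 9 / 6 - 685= -35721122265565 / 51541941402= -693.05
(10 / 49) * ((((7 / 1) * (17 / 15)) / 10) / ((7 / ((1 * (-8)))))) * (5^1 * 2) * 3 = -5.55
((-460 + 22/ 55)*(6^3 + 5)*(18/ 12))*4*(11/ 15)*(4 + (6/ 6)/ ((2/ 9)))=-94969446/ 25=-3798777.84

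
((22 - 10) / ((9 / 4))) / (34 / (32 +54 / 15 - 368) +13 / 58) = 257056 / 5873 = 43.77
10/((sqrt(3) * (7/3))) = 10 * sqrt(3)/7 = 2.47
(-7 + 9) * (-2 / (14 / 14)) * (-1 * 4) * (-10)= -160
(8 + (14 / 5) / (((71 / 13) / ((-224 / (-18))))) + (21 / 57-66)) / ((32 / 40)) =-3111229 / 48564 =-64.06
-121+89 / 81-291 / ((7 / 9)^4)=-177967843 / 194481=-915.09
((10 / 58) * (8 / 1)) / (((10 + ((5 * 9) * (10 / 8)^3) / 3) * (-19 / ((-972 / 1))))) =497664 / 277153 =1.80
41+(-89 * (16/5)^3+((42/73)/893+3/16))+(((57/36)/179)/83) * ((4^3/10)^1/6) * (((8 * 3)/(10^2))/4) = -16707800922955439/5811077838000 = -2875.16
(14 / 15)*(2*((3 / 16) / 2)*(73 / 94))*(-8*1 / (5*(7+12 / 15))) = -511 / 18330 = -0.03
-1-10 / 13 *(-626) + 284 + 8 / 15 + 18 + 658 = 281009 / 195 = 1441.07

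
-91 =-91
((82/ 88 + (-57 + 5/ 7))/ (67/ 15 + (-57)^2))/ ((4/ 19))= -4858965/ 60124064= -0.08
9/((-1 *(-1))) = 9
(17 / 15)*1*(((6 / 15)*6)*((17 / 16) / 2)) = 289 / 200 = 1.44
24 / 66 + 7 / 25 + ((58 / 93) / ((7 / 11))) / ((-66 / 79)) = -284344 / 537075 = -0.53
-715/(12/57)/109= -13585/436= -31.16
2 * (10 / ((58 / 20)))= 200 / 29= 6.90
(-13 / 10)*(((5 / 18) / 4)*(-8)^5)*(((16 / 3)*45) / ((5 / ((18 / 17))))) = 2555904 / 17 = 150347.29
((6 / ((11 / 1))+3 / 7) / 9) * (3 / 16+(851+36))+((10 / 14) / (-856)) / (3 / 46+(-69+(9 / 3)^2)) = 11631976145 / 121146256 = 96.02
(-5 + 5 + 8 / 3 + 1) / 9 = 11 / 27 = 0.41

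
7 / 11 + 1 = 18 / 11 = 1.64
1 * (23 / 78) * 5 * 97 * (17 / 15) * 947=35916869 / 234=153490.89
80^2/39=6400/39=164.10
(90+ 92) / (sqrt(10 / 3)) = 91 * sqrt(30) / 5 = 99.69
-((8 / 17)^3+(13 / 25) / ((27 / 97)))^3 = -279840864763061501957 / 36471330829538296875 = -7.67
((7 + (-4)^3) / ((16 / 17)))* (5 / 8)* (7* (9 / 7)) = -43605 / 128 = -340.66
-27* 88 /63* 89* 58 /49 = -1362768 /343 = -3973.08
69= 69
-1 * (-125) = 125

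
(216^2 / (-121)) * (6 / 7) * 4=-1119744 / 847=-1322.01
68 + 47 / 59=4059 / 59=68.80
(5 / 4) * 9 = 45 / 4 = 11.25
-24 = -24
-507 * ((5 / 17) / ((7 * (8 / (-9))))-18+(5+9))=1953471 / 952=2051.97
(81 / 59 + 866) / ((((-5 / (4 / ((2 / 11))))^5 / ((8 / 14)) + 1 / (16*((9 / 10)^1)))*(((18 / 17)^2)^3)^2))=960369434354003594230585 / 150336884775805234272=6388.12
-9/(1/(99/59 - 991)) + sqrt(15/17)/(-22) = 525330/59 - sqrt(255)/374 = 8903.86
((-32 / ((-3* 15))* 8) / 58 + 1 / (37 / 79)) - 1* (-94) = 4646621 / 48285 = 96.23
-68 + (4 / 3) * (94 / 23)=-62.55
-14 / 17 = -0.82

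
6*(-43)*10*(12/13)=-30960/13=-2381.54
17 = 17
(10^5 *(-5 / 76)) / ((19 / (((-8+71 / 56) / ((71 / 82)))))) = 483031250 / 179417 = 2692.23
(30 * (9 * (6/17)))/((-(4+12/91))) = -36855/1598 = -23.06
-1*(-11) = 11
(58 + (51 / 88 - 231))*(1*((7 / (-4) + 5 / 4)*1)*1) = 15173 / 176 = 86.21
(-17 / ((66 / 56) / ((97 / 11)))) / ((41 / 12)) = -184688 / 4961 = -37.23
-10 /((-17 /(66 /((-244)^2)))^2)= -5445 /128046337568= -0.00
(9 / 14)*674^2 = 2044242 / 7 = 292034.57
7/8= 0.88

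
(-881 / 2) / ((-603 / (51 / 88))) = 14977 / 35376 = 0.42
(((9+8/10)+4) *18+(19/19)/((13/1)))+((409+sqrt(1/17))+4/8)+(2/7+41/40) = sqrt(17)/17+2399807/3640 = 659.53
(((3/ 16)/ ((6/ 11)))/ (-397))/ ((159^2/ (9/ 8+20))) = -1859/ 2569358592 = -0.00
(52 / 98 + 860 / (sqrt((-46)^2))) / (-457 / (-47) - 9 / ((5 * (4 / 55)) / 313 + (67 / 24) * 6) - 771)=-6526136167 / 258589029762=-0.03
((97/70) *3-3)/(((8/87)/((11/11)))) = 7047/560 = 12.58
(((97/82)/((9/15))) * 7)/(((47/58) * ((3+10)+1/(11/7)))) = 216601/173430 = 1.25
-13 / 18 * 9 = -13 / 2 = -6.50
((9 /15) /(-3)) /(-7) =1 /35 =0.03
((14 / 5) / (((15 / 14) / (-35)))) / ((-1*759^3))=1372 / 6558682185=0.00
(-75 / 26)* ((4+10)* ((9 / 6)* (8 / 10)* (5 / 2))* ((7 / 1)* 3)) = -33075 / 13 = -2544.23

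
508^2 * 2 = 516128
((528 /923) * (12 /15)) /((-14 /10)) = -2112 /6461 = -0.33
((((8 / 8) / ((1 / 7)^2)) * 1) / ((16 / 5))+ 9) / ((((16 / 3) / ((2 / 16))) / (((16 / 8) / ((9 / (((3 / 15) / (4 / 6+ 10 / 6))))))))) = 389 / 35840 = 0.01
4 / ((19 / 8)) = 32 / 19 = 1.68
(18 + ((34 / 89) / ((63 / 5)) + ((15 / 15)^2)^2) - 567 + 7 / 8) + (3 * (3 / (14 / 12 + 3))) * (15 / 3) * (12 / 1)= -93635707 / 224280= -417.49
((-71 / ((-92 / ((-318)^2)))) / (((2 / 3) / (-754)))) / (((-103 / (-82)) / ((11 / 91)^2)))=-1549426832514 / 1509053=-1026754.42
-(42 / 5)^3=-74088 / 125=-592.70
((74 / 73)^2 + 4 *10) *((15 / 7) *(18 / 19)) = 59031720 / 708757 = 83.29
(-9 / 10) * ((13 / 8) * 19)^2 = -857.94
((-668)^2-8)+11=446227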